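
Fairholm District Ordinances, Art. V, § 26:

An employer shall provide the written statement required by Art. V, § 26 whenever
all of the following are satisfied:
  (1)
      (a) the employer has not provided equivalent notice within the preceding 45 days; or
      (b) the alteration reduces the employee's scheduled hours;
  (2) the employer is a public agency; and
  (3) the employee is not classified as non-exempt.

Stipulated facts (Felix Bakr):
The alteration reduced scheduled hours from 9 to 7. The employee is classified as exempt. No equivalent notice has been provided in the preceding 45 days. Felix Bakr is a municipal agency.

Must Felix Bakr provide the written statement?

(a) no recent notice — met.
(b) hours reduced — holds.
(1): T OR T → true.
(2) public agency — met.
(3) not (non-exempt) — satisfied.
Overall = T AND T AND T = true.

Yes — required.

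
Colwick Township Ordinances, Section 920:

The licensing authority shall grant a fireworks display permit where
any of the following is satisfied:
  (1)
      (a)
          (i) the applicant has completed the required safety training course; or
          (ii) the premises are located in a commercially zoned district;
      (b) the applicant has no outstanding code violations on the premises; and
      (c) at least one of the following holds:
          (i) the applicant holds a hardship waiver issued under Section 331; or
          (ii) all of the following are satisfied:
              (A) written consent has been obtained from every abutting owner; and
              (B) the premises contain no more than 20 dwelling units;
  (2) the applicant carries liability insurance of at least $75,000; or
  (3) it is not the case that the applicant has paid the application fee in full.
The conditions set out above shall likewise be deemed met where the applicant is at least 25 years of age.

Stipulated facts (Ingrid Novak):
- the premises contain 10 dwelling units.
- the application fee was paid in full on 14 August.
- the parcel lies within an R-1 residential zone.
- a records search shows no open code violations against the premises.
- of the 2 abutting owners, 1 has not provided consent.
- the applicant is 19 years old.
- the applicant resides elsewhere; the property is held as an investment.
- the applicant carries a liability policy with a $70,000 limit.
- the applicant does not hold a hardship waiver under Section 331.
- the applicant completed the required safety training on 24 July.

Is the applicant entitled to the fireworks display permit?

(i) safety training — met.
(ii) commercially zoned — fails.
(a): T OR F → true.
(b) no code violations — met.
(i) hardship waiver — fails.
(A) all abutters consent — fails.
(B) ≤ 20 units — met.
(ii): F AND T → false.
So (c) is not satisfied (F OR F).
So (1) is not satisfied (T AND T AND F).
(2) insurance ≥ $75,000 — not satisfied.
(3) not (fee paid) — fails.
Overall: F OR F OR F → false.
Exception (age ≥ 25) — not satisfied.
Result: main false OR exception false → false.

No — denied.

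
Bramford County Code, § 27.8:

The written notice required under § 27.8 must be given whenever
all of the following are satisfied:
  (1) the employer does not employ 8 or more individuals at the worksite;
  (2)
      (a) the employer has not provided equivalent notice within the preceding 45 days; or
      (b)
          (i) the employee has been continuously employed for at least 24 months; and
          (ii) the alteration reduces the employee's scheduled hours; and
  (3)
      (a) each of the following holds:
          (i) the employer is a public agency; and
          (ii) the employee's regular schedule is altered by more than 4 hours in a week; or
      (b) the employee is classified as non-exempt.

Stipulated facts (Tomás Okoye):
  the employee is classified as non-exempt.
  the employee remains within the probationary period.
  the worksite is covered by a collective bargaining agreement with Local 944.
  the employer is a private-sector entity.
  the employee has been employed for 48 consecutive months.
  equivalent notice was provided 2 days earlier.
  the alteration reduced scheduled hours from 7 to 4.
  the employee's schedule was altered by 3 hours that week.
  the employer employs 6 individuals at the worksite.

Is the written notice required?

(1) not (≥ 8 at site) — holds.
(a) no recent notice — not satisfied.
(i) tenure ≥ 24 mo. — met.
(ii) hours reduced — met.
So (b) is satisfied (T AND T).
So (2) is satisfied (F OR T).
(i) public agency — not satisfied.
(ii) schedule shift > 4h — not met.
(a): F AND F → false.
(b) non-exempt — holds.
So (3) is satisfied (F OR T).
Overall = T AND T AND T = true.

Yes — required.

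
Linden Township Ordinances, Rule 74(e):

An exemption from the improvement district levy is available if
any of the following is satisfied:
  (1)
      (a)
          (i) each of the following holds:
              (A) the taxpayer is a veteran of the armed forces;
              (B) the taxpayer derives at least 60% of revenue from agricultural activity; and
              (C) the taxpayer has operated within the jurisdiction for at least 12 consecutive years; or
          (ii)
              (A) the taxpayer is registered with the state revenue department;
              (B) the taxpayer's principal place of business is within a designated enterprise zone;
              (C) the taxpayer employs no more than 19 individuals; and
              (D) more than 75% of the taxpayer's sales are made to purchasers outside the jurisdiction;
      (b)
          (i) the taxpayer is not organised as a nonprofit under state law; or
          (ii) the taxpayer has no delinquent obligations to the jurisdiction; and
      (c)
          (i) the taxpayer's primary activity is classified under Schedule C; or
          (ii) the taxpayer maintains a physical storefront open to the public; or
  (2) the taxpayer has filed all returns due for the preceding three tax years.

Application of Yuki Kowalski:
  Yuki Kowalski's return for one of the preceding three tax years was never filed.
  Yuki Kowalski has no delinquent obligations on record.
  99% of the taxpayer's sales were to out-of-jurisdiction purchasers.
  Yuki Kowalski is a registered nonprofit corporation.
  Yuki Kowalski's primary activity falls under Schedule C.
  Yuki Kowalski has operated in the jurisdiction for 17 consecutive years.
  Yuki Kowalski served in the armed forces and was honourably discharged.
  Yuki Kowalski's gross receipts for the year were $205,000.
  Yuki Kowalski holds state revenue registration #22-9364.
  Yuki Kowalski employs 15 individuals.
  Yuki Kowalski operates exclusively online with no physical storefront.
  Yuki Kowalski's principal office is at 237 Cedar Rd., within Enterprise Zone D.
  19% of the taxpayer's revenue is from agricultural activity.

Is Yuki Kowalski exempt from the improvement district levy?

(A) veteran — satisfied.
(B) ≥60% agricultural — not satisfied.
(C) ≥ 12 yrs in jurisdiction — satisfied.
(i) = T AND F AND T = false.
(A) state-registered — met.
(B) in enterprise zone — met.
(C) ≤ 19 employees — satisfied.
(D) >75% out-of-jur. sales — met.
(ii): T AND T AND T AND T → true.
(a) = F OR T = true.
(i) not (nonprofit) — fails.
(ii) no delinquency — holds.
So (b) is satisfied (F OR T).
(i) Schedule C activity — satisfied.
(ii) has storefront — not met.
(c): T OR F → true.
(1) = T AND T AND T = true.
(2) returns current — fails.
Overall = T OR F = true.

Yes — exempt.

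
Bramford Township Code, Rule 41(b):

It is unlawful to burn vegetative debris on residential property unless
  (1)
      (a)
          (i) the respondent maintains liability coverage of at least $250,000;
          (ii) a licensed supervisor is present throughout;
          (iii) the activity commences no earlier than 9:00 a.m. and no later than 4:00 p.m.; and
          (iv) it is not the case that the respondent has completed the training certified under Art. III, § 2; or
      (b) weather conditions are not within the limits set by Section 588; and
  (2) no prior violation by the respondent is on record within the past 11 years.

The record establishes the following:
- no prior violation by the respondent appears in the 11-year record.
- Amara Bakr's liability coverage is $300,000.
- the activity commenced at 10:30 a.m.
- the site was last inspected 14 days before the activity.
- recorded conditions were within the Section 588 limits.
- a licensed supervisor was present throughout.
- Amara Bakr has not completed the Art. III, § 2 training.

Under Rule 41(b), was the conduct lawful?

(i) coverage ≥ $250,000 — satisfied.
(ii) supervisor present — holds.
(iii) start within hours — holds.
(iv) not (training certified) — holds.
(a): T AND T AND T AND T → true.
(b) not (weather ok) — not satisfied.
(1): T OR F → true.
(2) no prior violation — satisfied.
Overall = T AND T = true.

Yes — lawful.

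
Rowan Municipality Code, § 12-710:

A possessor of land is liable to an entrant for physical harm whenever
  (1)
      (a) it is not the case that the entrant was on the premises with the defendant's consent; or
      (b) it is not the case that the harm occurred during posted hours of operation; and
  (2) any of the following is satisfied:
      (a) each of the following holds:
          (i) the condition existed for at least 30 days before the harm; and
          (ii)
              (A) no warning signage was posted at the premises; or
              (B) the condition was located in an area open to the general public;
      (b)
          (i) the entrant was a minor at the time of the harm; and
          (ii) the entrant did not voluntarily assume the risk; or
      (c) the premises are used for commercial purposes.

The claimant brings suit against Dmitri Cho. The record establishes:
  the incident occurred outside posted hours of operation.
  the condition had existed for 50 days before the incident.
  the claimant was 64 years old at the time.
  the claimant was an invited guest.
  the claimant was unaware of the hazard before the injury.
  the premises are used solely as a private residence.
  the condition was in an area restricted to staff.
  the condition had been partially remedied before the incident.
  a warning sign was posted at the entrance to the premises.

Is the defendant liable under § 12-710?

(a) not (consent to enter) — not met.
(b) not (during posted hours) — holds.
So (1) is satisfied (F OR T).
(i) condition ≥30 days old — met.
(A) no signage posted — not met.
(B) public area — not met.
(ii): F OR F → false.
(a): T AND F → false.
(i) entrant a minor — fails.
(ii) no assumed risk — met.
(b) = F AND T = false.
(c) commercial use — not met.
(2) = F OR F OR F = false.
So Overall is not satisfied (T AND F).

No — not liable.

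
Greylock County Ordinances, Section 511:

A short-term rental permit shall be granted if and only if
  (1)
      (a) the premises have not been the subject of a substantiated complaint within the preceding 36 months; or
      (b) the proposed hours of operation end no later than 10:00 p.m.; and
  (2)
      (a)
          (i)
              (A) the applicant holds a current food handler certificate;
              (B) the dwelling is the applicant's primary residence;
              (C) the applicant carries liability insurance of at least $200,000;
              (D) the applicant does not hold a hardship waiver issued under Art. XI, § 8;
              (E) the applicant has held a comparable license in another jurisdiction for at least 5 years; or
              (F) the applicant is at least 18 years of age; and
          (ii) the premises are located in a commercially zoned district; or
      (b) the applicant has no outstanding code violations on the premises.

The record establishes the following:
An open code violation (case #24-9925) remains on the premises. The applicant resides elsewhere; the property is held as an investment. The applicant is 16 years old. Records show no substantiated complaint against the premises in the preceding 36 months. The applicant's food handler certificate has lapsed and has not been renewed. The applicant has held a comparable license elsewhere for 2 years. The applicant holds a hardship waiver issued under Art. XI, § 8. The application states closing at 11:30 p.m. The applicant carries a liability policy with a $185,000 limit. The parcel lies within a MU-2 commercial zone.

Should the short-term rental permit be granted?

(a) no complaint in 36 mo. — holds.
(b) closes by 10 p.m. — not met.
(1): T OR F → true.
(A) food handler cert. — fails.
(B) primary residence — not satisfied.
(C) insurance ≥ $200,000 — fails.
(D) not (hardship waiver) — not satisfied.
(E) prior license ≥ 5 yr — not met.
(F) age ≥ 18 — not satisfied.
So (i) is not satisfied (F OR F OR F OR F OR F OR F).
(ii) commercially zoned — holds.
(a): F AND T → false.
(b) no code violations — fails.
(2): F OR F → false.
So Overall is not satisfied (T AND F).

No — denied.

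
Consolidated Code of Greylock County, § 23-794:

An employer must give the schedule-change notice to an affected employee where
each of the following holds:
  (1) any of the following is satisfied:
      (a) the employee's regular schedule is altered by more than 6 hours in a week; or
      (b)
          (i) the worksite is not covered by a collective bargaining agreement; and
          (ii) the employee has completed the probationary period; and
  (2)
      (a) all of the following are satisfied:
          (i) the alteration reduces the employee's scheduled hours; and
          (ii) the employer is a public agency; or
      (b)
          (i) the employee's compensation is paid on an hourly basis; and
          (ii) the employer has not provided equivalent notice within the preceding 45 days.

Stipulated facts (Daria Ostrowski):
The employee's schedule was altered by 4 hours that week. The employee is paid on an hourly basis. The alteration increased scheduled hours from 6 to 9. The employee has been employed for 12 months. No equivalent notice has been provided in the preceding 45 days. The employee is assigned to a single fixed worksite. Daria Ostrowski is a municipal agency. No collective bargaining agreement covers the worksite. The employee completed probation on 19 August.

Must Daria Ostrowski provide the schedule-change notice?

(a) schedule shift > 6h — fails.
(i) no CBA — holds.
(ii) past probation — holds.
So (b) is satisfied (T AND T).
So (1) is satisfied (F OR T).
(i) hours reduced — not met.
(ii) public agency — holds.
So (a) is not satisfied (F AND T).
(i) hourly-paid — satisfied.
(ii) no recent notice — satisfied.
So (b) is satisfied (T AND T).
(2): F OR T → true.
Overall: T AND T → true.

Yes — required.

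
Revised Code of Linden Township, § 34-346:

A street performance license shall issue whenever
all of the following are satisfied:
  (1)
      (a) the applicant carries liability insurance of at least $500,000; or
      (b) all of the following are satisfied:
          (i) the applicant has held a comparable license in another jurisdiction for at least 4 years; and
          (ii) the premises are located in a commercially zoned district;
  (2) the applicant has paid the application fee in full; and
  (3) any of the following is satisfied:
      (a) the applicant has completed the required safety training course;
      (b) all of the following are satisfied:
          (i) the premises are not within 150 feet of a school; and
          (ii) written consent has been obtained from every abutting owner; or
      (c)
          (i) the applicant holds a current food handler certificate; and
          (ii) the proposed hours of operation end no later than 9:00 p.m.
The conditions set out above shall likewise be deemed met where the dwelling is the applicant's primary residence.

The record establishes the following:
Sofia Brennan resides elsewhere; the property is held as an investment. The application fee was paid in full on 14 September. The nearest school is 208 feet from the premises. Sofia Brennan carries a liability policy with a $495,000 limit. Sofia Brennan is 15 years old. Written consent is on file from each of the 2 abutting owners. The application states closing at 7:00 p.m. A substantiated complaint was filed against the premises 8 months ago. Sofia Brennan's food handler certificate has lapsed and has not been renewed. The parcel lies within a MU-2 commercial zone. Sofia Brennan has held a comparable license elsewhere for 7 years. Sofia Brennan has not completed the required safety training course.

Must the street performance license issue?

Yes — granted.

(a) insurance ≥ $500,000 — fails.
(i) prior license ≥ 4 yr — holds.
(ii) commercially zoned — holds.
(b): T AND T → true.
(1): F OR T → true.
(2) fee paid — holds.
(a) safety training — not satisfied.
(i) ≥150 ft from school — satisfied.
(ii) all abutters consent — satisfied.
(b) = T AND T = true.
(i) food handler cert. — not met.
(ii) closes by 9 p.m. — satisfied.
(c): F AND T → false.
(3) = F OR T OR F = true.
Overall = T AND T AND T = true.
Exception (primary residence) — not satisfied.
Result: main true OR exception false → true.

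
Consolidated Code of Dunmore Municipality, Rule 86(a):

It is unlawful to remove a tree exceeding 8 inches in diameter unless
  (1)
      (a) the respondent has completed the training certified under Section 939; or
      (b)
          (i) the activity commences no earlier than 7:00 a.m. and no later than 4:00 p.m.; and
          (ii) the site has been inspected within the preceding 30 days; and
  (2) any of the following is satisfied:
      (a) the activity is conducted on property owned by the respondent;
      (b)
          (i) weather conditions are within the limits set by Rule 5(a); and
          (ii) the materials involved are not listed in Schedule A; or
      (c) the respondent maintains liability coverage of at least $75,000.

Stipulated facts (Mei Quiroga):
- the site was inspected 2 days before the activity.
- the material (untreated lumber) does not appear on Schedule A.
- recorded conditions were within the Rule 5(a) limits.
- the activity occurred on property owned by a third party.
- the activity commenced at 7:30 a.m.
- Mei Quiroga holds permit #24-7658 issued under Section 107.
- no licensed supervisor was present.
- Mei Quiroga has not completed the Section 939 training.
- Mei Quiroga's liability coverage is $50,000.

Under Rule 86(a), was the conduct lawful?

Yes — lawful.

(a) training certified — not met.
(i) start within hours — met.
(ii) site inspected — satisfied.
(b) = T AND T = true.
So (1) is satisfied (F OR T).
(a) own property — fails.
(i) weather ok — holds.
(ii) not (Schedule A material) — met.
(b): T AND T → true.
(c) coverage ≥ $75,000 — fails.
So (2) is satisfied (F OR T OR F).
Overall: T AND T → true.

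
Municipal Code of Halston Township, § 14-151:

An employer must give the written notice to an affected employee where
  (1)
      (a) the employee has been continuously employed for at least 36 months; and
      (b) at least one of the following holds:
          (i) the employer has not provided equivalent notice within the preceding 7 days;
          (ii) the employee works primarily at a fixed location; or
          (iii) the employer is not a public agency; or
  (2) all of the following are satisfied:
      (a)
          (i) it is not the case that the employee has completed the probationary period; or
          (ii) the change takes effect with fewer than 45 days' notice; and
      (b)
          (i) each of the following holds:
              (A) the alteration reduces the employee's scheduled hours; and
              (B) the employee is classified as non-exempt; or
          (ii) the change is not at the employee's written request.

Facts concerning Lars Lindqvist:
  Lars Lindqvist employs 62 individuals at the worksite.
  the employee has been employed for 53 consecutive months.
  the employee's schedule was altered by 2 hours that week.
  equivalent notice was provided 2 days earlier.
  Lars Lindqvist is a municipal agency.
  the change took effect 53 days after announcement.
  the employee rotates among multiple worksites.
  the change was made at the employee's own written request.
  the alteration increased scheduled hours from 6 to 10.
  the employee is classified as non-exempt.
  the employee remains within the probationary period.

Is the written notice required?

No — not required.

(a) tenure ≥ 36 mo. — holds.
(i) no recent notice — fails.
(ii) fixed location — not satisfied.
(iii) not (public agency) — not met.
(b) = F OR F OR F = false.
(1) = T AND F = false.
(i) not (past probation) — holds.
(ii) < 45 days' notice — not satisfied.
(a): T OR F → true.
(A) hours reduced — fails.
(B) non-exempt — holds.
(i) = F AND T = false.
(ii) not employee-requested — not met.
(b) = F OR F = false.
(2): T AND F → false.
Overall: F OR F → false.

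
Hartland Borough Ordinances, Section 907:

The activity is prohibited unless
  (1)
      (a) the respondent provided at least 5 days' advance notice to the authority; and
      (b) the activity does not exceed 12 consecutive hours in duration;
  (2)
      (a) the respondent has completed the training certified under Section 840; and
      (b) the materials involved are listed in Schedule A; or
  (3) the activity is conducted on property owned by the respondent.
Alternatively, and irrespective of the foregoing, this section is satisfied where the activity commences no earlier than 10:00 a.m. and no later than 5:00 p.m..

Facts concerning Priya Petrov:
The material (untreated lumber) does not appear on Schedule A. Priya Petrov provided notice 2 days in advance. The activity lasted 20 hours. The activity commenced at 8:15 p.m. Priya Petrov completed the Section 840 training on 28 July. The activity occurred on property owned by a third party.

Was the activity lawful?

(a) ≥5 days' notice — fails.
(b) ≤ 12 hrs duration — not met.
(1): F AND F → false.
(a) training certified — holds.
(b) Schedule A material — not met.
(2): T AND F → false.
(3) own property — not satisfied.
Overall: F OR F OR F → false.
Exception (start within hours) — not satisfied.
Result: main false OR exception false → false.

No — unlawful.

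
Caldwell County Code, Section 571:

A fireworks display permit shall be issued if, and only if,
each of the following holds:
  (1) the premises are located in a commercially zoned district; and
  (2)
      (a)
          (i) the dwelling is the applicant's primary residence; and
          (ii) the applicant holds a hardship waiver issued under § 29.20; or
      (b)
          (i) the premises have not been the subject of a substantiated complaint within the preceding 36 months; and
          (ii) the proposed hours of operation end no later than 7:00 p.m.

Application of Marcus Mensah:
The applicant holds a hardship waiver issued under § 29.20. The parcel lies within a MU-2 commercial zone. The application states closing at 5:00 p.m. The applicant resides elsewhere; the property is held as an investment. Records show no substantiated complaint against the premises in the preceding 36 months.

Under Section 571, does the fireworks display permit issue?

(1) commercially zoned — holds.
(i) primary residence — fails.
(ii) hardship waiver — holds.
So (a) is not satisfied (F AND T).
(i) no complaint in 36 mo. — holds.
(ii) closes by 7 p.m. — met.
So (b) is satisfied (T AND T).
(2): F OR T → true.
Overall = T AND T = true.

Yes — granted.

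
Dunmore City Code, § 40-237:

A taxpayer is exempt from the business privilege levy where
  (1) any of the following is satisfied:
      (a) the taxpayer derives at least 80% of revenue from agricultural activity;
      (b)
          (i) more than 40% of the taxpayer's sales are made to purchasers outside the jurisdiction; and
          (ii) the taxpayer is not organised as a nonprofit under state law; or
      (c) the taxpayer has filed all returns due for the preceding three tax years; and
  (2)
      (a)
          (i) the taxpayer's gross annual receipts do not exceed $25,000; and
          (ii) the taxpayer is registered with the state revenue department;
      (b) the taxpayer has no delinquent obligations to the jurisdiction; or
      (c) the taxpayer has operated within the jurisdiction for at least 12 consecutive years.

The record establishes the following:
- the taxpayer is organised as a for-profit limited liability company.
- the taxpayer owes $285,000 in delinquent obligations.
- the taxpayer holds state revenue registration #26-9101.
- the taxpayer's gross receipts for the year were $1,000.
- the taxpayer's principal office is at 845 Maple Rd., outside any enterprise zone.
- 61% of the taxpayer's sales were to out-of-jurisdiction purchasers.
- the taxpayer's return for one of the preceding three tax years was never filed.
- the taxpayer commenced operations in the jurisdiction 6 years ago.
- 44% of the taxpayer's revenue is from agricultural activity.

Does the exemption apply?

Yes — exempt.

(a) ≥80% agricultural — not satisfied.
(i) >40% out-of-jur. sales — met.
(ii) not (nonprofit) — met.
So (b) is satisfied (T AND T).
(c) returns current — not satisfied.
(1) = F OR T OR F = true.
(i) receipts ≤ $25,000 — met.
(ii) state-registered — satisfied.
(a): T AND T → true.
(b) no delinquency — not satisfied.
(c) ≥ 12 yrs in jurisdiction — fails.
So (2) is satisfied (T OR F OR F).
So Overall is satisfied (T AND T).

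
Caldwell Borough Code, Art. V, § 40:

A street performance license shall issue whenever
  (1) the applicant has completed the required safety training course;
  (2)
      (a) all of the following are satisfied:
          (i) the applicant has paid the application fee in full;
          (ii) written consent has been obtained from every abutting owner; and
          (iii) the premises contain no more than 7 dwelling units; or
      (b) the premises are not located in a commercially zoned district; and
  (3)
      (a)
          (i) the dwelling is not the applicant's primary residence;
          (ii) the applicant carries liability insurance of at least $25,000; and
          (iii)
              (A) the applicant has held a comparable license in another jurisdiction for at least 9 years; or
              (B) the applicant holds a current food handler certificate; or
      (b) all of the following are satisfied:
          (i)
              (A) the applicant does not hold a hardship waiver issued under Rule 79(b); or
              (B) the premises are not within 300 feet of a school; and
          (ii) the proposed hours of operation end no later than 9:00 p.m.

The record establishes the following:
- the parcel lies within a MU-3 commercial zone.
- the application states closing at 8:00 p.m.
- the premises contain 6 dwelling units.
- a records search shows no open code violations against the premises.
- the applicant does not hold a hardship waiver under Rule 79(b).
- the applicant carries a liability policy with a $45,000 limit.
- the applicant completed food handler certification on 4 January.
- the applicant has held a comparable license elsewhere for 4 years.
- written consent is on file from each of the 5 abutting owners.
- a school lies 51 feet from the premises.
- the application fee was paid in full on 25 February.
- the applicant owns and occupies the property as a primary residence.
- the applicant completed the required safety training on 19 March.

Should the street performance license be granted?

Yes — granted.

(1) safety training — holds.
(i) fee paid — met.
(ii) all abutters consent — holds.
(iii) ≤ 7 units — holds.
So (a) is satisfied (T AND T AND T).
(b) not (commercially zoned) — fails.
(2): T OR F → true.
(i) not (primary residence) — fails.
(ii) insurance ≥ $25,000 — met.
(A) prior license ≥ 9 yr — fails.
(B) food handler cert. — satisfied.
(iii) = F OR T = true.
(a) = F AND T AND T = false.
(A) not (hardship waiver) — satisfied.
(B) ≥300 ft from school — not met.
So (i) is satisfied (T OR F).
(ii) closes by 9 p.m. — holds.
So (b) is satisfied (T AND T).
So (3) is satisfied (F OR T).
Overall = T AND T AND T = true.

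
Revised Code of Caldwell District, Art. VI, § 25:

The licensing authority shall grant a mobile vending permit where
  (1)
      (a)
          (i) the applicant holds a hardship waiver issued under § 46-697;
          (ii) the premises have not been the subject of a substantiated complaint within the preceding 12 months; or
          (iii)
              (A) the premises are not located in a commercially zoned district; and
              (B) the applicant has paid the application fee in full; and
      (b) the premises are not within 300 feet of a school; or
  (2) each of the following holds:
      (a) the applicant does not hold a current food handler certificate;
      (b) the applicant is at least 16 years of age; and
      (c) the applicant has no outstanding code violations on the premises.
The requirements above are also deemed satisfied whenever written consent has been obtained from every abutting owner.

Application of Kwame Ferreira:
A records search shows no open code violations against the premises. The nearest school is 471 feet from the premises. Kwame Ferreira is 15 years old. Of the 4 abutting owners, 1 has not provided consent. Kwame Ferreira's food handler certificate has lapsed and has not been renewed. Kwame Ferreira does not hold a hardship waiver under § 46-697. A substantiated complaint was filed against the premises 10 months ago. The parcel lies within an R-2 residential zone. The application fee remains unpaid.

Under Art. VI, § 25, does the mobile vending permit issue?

(i) hardship waiver — not met.
(ii) no complaint in 12 mo. — fails.
(A) not (commercially zoned) — met.
(B) fee paid — fails.
So (iii) is not satisfied (T AND F).
(a): F OR F OR F → false.
(b) ≥300 ft from school — satisfied.
(1) = F AND T = false.
(a) not (food handler cert.) — holds.
(b) age ≥ 16 — not met.
(c) no code violations — satisfied.
(2): T AND F AND T → false.
Overall = F OR F = false.
Exception (all abutters consent) — not satisfied.
Result: main false OR exception false → false.

No — denied.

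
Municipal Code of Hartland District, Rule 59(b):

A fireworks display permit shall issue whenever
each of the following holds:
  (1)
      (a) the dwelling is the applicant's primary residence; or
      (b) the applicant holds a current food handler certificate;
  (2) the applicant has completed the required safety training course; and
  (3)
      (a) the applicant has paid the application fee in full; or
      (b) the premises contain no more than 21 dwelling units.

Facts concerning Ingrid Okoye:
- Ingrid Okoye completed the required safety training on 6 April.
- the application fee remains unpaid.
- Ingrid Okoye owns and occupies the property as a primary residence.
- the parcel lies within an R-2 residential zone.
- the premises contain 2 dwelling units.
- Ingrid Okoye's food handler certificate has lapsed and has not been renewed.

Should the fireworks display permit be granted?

(a) primary residence — holds.
(b) food handler cert. — fails.
So (1) is satisfied (T OR F).
(2) safety training — satisfied.
(a) fee paid — not satisfied.
(b) ≤ 21 units — holds.
(3): F OR T → true.
So Overall is satisfied (T AND T AND T).

Yes — granted.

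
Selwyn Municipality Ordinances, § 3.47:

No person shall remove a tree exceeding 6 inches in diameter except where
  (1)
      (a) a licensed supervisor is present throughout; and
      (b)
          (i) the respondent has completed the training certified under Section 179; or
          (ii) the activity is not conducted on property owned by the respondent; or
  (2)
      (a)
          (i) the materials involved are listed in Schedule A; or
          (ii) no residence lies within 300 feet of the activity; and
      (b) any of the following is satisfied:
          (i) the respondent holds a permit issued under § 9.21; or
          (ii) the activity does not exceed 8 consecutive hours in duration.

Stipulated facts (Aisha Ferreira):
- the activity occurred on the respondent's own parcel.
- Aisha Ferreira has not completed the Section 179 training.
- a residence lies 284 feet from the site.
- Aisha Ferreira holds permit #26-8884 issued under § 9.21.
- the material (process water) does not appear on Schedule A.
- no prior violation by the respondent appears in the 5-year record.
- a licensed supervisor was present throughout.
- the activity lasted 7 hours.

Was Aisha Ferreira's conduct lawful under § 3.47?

No — unlawful.

(a) supervisor present — satisfied.
(i) training certified — not satisfied.
(ii) not (own property) — not satisfied.
So (b) is not satisfied (F OR F).
(1): T AND F → false.
(i) Schedule A material — not met.
(ii) no residence in 300 ft — fails.
(a) = F OR F = false.
(i) holds permit — met.
(ii) ≤ 8 hrs duration — met.
So (b) is satisfied (T OR T).
(2) = F AND T = false.
Overall = F OR F = false.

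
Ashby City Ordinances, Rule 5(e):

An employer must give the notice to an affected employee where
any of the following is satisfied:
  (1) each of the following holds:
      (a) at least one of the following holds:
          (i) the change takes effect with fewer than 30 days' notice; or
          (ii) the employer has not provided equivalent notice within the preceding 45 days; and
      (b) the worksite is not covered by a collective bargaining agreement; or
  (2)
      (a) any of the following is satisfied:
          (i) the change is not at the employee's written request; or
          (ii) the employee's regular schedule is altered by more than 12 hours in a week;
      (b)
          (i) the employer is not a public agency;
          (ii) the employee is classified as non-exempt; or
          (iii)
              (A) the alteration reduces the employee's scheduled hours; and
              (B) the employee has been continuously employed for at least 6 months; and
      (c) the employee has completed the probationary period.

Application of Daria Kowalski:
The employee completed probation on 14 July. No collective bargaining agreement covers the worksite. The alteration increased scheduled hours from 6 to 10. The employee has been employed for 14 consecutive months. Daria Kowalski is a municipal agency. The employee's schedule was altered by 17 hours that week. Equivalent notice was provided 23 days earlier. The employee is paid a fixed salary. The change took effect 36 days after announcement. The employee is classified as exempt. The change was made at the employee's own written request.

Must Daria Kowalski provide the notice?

No — not required.

(i) < 30 days' notice — not met.
(ii) no recent notice — fails.
(a) = F OR F = false.
(b) no CBA — holds.
So (1) is not satisfied (F AND T).
(i) not employee-requested — not satisfied.
(ii) schedule shift > 12h — holds.
(a) = F OR T = true.
(i) not (public agency) — not met.
(ii) non-exempt — not satisfied.
(A) hours reduced — not satisfied.
(B) tenure ≥ 6 mo. — holds.
So (iii) is not satisfied (F AND T).
So (b) is not satisfied (F OR F OR F).
(c) past probation — satisfied.
(2) = T AND F AND T = false.
Overall = F OR F = false.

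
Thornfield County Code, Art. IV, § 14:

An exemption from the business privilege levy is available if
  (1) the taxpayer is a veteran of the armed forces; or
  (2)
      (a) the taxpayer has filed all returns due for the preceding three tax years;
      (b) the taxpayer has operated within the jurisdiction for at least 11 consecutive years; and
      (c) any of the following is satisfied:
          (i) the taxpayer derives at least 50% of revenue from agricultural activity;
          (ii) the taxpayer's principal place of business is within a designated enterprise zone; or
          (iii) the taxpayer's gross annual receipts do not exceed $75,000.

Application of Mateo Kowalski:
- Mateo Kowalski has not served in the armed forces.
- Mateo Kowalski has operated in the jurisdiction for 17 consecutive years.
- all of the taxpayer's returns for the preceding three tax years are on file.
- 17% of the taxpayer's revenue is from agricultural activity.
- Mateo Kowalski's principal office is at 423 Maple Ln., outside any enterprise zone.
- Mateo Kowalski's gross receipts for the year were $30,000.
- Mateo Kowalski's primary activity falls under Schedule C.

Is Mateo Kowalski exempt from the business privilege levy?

Yes — exempt.

(1) veteran — not satisfied.
(a) returns current — met.
(b) ≥ 11 yrs in jurisdiction — holds.
(i) ≥50% agricultural — not met.
(ii) in enterprise zone — fails.
(iii) receipts ≤ $75,000 — met.
(c) = F OR F OR T = true.
So (2) is satisfied (T AND T AND T).
Overall: F OR T → true.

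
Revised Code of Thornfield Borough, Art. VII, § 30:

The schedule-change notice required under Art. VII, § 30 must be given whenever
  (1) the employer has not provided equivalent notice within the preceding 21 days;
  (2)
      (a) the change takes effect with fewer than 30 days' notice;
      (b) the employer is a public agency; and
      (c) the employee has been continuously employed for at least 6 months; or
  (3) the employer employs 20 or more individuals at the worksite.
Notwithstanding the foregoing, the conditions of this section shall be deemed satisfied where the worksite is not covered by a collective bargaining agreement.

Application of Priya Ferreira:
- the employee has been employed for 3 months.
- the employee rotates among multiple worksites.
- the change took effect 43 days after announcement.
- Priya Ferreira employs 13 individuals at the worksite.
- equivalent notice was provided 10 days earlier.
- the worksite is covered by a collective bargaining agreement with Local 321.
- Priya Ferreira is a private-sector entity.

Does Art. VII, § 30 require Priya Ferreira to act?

No — not required.

(1) no recent notice — not met.
(a) < 30 days' notice — fails.
(b) public agency — not met.
(c) tenure ≥ 6 mo. — not satisfied.
(2) = F AND F AND F = false.
(3) ≥ 20 at site — fails.
Overall = F OR F OR F = false.
Exception (no CBA) — not satisfied.
Result: main false OR exception false → false.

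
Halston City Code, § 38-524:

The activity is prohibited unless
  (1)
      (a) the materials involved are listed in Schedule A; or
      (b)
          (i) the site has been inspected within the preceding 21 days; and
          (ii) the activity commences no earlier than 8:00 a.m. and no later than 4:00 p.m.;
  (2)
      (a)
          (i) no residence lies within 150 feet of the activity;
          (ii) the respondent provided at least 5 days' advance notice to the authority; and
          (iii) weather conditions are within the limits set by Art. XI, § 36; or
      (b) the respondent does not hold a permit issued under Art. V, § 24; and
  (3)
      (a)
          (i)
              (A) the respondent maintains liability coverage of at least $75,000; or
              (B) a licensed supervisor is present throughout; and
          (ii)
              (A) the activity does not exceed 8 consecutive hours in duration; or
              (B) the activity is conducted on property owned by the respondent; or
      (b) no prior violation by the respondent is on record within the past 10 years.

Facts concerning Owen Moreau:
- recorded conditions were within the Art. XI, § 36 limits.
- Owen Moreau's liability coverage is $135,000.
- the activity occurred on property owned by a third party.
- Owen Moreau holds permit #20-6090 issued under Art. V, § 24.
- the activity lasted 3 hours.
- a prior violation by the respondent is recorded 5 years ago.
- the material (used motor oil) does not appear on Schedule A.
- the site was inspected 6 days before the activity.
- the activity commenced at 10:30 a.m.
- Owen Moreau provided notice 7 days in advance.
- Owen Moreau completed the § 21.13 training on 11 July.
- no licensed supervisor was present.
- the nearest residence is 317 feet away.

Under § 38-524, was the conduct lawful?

(a) Schedule A material — fails.
(i) site inspected — holds.
(ii) start within hours — holds.
(b): T AND T → true.
So (1) is satisfied (F OR T).
(i) no residence in 150 ft — satisfied.
(ii) ≥5 days' notice — satisfied.
(iii) weather ok — holds.
So (a) is satisfied (T AND T AND T).
(b) not (holds permit) — not met.
(2) = T OR F = true.
(A) coverage ≥ $75,000 — holds.
(B) supervisor present — not met.
So (i) is satisfied (T OR F).
(A) ≤ 8 hrs duration — met.
(B) own property — not met.
So (ii) is satisfied (T OR F).
(a) = T AND T = true.
(b) no prior violation — fails.
So (3) is satisfied (T OR F).
So Overall is satisfied (T AND T AND T).

Yes — lawful.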